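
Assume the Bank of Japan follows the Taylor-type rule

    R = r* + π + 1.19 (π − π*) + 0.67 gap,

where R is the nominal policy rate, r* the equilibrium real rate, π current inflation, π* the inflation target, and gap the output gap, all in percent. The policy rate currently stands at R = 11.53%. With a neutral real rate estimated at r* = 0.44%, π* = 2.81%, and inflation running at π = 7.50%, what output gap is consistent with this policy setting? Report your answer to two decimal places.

0.67 gap = 11.53 − 0.44 − 7.50 − 1.19 × (7.50 − 2.81) = -1.9911
gap = -1.9911 / 0.67 = -2.97

-2.97%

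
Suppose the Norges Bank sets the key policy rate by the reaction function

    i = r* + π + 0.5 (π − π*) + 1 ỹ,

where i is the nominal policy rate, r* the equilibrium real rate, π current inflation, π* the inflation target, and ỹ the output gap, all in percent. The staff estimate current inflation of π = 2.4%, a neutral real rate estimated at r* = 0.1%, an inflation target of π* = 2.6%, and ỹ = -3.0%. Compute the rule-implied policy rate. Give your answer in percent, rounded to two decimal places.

-0.60%

i = 0.1 + 2.4 + 0.5 × (2.4 − 2.6) + 1 × (-3.0)
   = 0.1 + 2.4 − 0.1 − 3 = -0.60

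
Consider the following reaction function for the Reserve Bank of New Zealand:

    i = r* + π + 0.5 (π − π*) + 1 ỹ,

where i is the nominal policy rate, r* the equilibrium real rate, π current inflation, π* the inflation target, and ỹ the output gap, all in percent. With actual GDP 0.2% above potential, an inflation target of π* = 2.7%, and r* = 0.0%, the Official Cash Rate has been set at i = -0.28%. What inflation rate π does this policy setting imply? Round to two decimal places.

0.58%

Output 0.2% above potential → ỹ = 0.2.
Collecting π: i = r* + (1 + 0.5) π − 0.5 π* + 1 ỹ
1.5 π = -0.28 − 0.0 + 0.5 × 2.7 − 1 × 0.2 = 0.87
π = 0.87 / 1.5 = 0.58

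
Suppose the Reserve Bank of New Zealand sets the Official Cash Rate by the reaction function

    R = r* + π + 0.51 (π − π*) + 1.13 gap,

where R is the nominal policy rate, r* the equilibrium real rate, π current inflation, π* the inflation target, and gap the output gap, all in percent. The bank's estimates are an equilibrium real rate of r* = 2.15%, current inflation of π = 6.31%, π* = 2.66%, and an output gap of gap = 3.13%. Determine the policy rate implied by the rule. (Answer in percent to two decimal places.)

13.86%

R = 2.15 + 6.31 + 0.51 × (6.31 − 2.66) + 1.13 × 3.13
   = 2.15 + 6.31 + 1.8615 + 3.5369 = 13.86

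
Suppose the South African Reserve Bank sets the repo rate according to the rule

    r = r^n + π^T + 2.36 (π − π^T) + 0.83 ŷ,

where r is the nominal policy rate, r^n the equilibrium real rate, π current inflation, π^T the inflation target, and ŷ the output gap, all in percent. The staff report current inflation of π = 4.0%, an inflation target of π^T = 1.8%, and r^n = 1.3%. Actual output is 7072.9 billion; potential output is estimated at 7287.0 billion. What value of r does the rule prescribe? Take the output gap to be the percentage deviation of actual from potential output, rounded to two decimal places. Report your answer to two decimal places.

Output gap = 100 × (7072.9 − 7287.0) / 7287.0 = -2.94%.
r = 1.30 + 1.80 + 2.36 × (4.00 − 1.80) + 0.83 × (-2.94)
   = 1.30 + 1.8 + 5.192 − 2.4402 = 5.85

5.85%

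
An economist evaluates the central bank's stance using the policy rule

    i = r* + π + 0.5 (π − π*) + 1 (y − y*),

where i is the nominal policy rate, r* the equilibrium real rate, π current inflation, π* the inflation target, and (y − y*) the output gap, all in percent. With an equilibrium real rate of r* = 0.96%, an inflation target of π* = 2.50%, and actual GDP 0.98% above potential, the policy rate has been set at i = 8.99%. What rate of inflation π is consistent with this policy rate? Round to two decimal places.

5.53%

Output 0.98% above potential → (y − y*) = 0.98.
Collecting π: i = r* + (1 + 0.5) π − 0.5 π* + 1 (y − y*)
1.5 π = 8.99 − 0.96 + 0.5 × 2.50 − 1 × 0.98 = 8.3
π = 8.3 / 1.5 = 5.53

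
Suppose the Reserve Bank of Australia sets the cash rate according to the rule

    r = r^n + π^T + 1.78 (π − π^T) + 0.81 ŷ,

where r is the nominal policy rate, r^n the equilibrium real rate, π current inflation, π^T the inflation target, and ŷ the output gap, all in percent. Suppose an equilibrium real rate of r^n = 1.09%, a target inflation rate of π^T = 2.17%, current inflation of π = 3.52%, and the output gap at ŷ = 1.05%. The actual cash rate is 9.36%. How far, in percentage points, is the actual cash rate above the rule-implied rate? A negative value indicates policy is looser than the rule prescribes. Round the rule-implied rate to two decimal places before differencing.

2.85 pp

r = 1.09 + 2.17 + 1.78 × (3.52 − 2.17) + 0.81 × 1.05
   = 1.09 + 2.17 + 2.403 + 0.8505 = 6.51
Deviation = 9.36 − 6.51 = 2.85 pp.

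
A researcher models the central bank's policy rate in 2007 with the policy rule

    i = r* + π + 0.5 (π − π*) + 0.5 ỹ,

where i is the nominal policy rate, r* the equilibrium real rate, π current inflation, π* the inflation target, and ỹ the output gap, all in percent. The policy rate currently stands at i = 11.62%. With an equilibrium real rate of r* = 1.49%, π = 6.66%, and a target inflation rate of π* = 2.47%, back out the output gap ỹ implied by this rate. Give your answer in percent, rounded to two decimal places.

2.75%

0.5 ỹ = 11.62 − 1.49 − 6.66 − 0.5 × (6.66 − 2.47) = 1.375
ỹ = 1.375 / 0.5 = 2.75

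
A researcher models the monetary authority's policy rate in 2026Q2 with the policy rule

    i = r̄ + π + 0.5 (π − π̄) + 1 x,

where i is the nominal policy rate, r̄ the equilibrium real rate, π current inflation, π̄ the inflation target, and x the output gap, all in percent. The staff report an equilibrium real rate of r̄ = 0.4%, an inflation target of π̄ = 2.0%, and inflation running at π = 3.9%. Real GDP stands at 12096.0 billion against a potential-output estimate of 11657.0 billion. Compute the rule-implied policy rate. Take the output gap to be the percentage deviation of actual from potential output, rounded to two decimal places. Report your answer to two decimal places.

9.02%

Output gap = 100 × (12096.0 − 11657.0) / 11657.0 = 3.77%.
i = 0.40 + 3.90 + 0.5 × (3.90 − 2.00) + 1 × 3.77
   = 0.40 + 3.9 + 0.95 + 3.77 = 9.02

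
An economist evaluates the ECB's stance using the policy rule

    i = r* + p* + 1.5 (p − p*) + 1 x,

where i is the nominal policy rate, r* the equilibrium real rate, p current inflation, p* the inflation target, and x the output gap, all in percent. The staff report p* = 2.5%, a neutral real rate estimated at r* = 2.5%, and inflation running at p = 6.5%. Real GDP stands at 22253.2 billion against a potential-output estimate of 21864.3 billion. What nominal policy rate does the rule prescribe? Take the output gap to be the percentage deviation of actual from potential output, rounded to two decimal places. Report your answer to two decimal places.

12.78%

Output gap = 100 × (22253.2 − 21864.3) / 21864.3 = 1.78%.
i = 2.50 + 2.50 + 1.5 × (6.50 − 2.50) + 1 × 1.78
   = 2.50 + 2.5 + 6 + 1.78 = 12.78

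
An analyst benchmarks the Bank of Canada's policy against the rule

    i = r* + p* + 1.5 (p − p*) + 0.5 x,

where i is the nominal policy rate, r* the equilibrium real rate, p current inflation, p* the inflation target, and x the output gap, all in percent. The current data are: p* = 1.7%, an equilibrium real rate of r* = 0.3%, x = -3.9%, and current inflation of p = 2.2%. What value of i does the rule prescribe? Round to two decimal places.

0.80%

i = 0.3 + 1.7 + 1.5 × (2.2 − 1.7) + 0.5 × (-3.9)
   = 0.3 + 1.7 + 0.75 − 1.95 = 0.80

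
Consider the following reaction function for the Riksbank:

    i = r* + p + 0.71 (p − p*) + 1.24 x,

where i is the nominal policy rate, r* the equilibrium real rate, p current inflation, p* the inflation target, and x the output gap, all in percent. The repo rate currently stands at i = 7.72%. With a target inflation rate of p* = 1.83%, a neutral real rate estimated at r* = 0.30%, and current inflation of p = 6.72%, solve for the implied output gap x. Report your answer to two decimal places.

-2.24%

1.24 x = 7.72 − 0.30 − 6.72 − 0.71 × (6.72 − 1.83) = -2.7719
x = -2.7719 / 1.24 = -2.24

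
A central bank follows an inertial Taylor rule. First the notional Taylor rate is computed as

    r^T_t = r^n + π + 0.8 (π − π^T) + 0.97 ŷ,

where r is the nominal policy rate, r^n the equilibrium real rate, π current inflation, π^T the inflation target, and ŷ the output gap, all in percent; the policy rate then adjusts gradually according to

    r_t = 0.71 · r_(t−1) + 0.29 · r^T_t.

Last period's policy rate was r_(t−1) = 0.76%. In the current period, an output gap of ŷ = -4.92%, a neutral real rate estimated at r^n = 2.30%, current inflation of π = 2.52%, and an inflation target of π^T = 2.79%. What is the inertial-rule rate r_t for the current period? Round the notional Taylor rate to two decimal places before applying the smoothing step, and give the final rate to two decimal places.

0.49%

r^T_t = 2.30 + 2.52 + 0.8 × (2.52 − 2.79) + 0.97 × (-4.92)
   = 2.30 + 2.52 − 0.216 − 4.7724 = -0.17
r_t = 0.71 × 0.76 + 0.29 × (-0.17) = 0.5396 − 0.0493 = 0.49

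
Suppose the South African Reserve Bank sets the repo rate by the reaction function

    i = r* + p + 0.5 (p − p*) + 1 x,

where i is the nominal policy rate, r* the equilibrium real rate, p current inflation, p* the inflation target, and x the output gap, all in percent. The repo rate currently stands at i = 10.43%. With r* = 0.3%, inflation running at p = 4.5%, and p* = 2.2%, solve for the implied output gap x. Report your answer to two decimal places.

1 x = 10.43 − 0.3 − 4.5 − 0.5 × (4.5 − 2.2) = 4.48
x = 4.48 / 1 = 4.48

4.48%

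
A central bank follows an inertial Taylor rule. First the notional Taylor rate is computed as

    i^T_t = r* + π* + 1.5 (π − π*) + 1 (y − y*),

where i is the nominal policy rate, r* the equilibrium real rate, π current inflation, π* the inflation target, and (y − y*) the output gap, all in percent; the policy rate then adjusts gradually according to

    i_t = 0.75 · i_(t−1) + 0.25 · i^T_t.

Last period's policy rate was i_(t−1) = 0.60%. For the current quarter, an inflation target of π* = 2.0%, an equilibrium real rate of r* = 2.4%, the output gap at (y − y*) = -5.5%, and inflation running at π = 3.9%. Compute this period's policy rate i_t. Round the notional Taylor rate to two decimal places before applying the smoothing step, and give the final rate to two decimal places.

0.89%

i^T_t = 2.4 + 2.0 + 1.5 × (3.9 − 2.0) + 1 × (-5.5)
   = 2.4 + 2 + 2.85 − 5.5 = 1.75
i_t = 0.75 × 0.60 + 0.25 × 1.75 = 0.45 + 0.4375 = 0.89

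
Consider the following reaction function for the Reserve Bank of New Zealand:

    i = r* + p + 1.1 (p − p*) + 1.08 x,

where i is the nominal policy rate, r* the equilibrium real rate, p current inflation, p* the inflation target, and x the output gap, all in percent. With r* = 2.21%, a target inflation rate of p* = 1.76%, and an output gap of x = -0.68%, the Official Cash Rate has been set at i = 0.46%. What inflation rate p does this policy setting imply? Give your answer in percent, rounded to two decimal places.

0.44%

Collecting p: i = r* + (1 + 1.1) p − 1.1 p* + 1.08 x
2.1 p = 0.46 − 2.21 + 1.1 × 1.76 − 1.08 × (-0.68) = 0.9204
p = 0.9204 / 2.1 = 0.44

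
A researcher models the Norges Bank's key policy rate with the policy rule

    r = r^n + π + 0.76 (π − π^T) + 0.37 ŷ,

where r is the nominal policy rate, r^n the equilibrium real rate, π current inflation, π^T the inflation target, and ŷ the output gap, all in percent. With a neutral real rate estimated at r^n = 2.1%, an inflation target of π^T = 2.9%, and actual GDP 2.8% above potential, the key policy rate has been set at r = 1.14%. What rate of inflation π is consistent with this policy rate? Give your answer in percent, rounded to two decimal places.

Output 2.8% above potential → ŷ = 2.8.
Collecting π: r = r^n + (1 + 0.76) π − 0.76 π^T + 0.37 ŷ
1.76 π = 1.14 − 2.1 + 0.76 × 2.9 − 0.37 × 2.8 = 0.208
π = 0.208 / 1.76 = 0.12

0.12%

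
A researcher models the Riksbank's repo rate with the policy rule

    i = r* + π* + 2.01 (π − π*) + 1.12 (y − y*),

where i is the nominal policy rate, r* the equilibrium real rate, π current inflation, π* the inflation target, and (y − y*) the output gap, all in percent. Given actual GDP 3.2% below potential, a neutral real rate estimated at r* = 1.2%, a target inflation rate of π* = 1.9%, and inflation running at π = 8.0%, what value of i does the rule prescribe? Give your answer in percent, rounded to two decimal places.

11.78%

Output 3.2% below potential → (y − y*) = -3.2.
i = 1.2 + 1.9 + 2.01 × (8.0 − 1.9) + 1.12 × (-3.2)
   = 1.2 + 1.9 + 12.261 − 3.584 = 11.78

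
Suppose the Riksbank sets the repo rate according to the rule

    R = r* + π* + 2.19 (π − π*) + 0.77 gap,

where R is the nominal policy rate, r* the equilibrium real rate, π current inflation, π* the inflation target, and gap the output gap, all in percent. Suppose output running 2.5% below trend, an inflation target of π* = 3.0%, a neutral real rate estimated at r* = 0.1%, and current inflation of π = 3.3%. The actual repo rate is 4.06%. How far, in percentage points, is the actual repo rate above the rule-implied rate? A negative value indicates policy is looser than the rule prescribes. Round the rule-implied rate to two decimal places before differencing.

2.23 pp

Output 2.5% below potential → gap = -2.5.
R = 0.1 + 3.0 + 2.19 × (3.3 − 3.0) + 0.77 × (-2.5)
   = 0.1 + 3 + 0.657 − 1.925 = 1.83
Deviation = 4.06 − 1.83 = 2.23 pp.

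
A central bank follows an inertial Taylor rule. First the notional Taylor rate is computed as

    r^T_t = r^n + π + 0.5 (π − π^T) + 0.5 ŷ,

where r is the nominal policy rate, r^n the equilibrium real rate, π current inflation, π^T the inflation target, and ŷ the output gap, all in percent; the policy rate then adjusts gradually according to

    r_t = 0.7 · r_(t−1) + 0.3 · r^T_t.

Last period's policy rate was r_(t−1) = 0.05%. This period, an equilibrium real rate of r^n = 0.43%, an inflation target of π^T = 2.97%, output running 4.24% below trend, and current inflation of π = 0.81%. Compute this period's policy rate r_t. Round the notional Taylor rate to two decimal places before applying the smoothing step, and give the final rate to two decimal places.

-0.55%

Output 4.24% below potential → ŷ = -4.24.
r^T_t = 0.43 + 0.81 + 0.5 × (0.81 − 2.97) + 0.5 × (-4.24)
   = 0.43 + 0.81 − 1.08 − 2.12 = -1.96
r_t = 0.7 × 0.05 + 0.3 × (-1.96) = 0.035 − 0.588 = -0.55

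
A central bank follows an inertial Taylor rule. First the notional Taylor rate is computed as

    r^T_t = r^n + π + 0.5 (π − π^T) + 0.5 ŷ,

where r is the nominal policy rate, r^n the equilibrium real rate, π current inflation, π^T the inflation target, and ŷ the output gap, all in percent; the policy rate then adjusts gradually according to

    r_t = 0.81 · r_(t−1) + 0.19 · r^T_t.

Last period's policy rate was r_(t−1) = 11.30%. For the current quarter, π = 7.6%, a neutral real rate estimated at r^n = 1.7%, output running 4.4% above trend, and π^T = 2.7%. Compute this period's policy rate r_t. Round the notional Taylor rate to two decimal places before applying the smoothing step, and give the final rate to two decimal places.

11.80%

Output 4.4% above potential → ŷ = 4.4.
r^T_t = 1.7 + 7.6 + 0.5 × (7.6 − 2.7) + 0.5 × 4.4
   = 1.7 + 7.6 + 2.45 + 2.2 = 13.95
r_t = 0.81 × 11.30 + 0.19 × 13.95 = 9.153 + 2.6505 = 11.80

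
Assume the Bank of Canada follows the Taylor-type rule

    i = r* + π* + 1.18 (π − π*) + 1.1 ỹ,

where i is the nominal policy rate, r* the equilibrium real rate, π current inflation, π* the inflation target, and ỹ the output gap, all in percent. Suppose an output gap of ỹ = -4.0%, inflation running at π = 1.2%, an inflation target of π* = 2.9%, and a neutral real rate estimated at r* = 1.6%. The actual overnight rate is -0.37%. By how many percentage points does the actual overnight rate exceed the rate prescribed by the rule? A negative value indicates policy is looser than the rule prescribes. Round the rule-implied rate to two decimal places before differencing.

1.54 pp

i = 1.6 + 2.9 + 1.18 × (1.2 − 2.9) + 1.1 × (-4.0)
   = 1.6 + 2.9 − 2.006 − 4.4 = -1.91
Deviation = -0.37 − (-1.91) = 1.54 pp.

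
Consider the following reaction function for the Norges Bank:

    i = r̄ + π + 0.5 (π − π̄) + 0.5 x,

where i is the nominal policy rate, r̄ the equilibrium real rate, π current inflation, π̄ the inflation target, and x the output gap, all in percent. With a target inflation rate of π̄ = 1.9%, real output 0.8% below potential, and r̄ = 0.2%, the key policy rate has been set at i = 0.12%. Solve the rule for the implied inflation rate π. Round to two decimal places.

0.85%

Output 0.8% below potential → x = -0.8.
Collecting π: i = r̄ + (1 + 0.5) π − 0.5 π̄ + 0.5 x
1.5 π = 0.12 − 0.2 + 0.5 × 1.9 − 0.5 × (-0.8) = 1.27
π = 1.27 / 1.5 = 0.85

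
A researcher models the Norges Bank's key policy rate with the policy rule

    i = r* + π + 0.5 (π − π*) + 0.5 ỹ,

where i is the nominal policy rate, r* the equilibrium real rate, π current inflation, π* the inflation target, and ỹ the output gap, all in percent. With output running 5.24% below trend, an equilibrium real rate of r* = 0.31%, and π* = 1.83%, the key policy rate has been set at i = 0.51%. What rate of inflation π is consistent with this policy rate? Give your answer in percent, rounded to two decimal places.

2.49%

Output 5.24% below potential → ỹ = -5.24.
Collecting π: i = r* + (1 + 0.5) π − 0.5 π* + 0.5 ỹ
1.5 π = 0.51 − 0.31 + 0.5 × 1.83 − 0.5 × (-5.24) = 3.735
π = 3.735 / 1.5 = 2.49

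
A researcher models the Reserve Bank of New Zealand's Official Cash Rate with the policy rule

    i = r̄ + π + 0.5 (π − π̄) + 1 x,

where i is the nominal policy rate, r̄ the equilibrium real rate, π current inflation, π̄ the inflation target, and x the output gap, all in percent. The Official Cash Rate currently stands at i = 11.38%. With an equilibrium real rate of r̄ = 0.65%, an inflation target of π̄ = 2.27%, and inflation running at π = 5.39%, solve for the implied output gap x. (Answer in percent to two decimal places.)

1 x = 11.38 − 0.65 − 5.39 − 0.5 × (5.39 − 2.27) = 3.78
x = 3.78 / 1 = 3.78

3.78%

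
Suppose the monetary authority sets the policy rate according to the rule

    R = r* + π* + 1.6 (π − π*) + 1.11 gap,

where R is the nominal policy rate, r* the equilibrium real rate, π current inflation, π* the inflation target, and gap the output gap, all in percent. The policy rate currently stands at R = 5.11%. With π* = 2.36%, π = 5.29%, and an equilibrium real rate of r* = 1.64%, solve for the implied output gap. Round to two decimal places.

-3.22%

1.11 gap = 5.11 − 1.64 − 2.36 − 1.6 × (5.29 − 2.36) = -3.578
gap = -3.578 / 1.11 = -3.22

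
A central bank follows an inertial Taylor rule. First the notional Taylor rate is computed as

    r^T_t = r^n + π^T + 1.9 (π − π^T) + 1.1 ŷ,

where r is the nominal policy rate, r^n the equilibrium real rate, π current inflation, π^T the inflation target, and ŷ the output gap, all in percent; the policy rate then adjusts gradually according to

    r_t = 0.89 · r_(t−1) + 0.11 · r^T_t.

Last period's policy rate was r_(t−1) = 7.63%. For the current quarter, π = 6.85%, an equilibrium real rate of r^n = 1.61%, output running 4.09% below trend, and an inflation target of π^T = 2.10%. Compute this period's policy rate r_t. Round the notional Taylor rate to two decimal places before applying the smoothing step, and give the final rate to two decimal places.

Output 4.09% below potential → ŷ = -4.09.
r^T_t = 1.61 + 2.10 + 1.9 × (6.85 − 2.10) + 1.1 × (-4.09)
   = 1.61 + 2.1 + 9.025 − 4.499 = 8.24
r_t = 0.89 × 7.63 + 0.11 × 8.24 = 6.7907 + 0.9064 = 7.70

7.70%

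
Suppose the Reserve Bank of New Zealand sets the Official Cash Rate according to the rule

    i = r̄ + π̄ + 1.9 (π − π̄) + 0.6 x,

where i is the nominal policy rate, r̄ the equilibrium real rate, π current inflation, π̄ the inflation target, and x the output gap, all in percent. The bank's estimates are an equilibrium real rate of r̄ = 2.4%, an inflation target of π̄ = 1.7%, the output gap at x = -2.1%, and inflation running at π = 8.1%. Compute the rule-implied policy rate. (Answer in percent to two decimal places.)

15.00%

i = 2.4 + 1.7 + 1.9 × (8.1 − 1.7) + 0.6 × (-2.1)
   = 2.4 + 1.7 + 12.16 − 1.26 = 15.00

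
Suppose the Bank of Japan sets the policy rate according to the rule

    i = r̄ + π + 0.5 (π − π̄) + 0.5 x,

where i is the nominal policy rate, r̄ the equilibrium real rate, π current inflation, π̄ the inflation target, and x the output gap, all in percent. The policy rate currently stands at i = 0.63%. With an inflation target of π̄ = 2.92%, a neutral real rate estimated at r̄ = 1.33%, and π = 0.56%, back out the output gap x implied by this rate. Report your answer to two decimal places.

-0.16%

0.5 x = 0.63 − 1.33 − 0.56 − 0.5 × (0.56 − 2.92) = -0.08
x = -0.08 / 0.5 = -0.16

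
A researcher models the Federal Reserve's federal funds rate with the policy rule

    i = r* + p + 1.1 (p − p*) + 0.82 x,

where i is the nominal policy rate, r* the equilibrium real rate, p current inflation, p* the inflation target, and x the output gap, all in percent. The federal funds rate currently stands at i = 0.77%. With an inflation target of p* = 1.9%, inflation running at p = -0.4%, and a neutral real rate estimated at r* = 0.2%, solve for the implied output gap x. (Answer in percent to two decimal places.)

4.27%

0.82 x = 0.77 − 0.2 − (-0.4) − 1.1 × ((-0.4) − 1.9) = 3.5
x = 3.5 / 0.82 = 4.27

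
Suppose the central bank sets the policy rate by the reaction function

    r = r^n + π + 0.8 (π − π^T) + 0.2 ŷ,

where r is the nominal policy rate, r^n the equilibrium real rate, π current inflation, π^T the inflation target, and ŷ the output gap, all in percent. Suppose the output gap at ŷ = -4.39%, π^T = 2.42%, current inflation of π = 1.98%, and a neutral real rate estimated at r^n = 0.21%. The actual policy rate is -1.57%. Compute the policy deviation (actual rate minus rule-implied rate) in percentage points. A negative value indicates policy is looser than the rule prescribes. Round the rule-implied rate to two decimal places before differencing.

r = 0.21 + 1.98 + 0.8 × (1.98 − 2.42) + 0.2 × (-4.39)
   = 0.21 + 1.98 − 0.352 − 0.878 = 0.96
Deviation = -1.57 − 0.96 = -2.53 pp.

-2.53 pp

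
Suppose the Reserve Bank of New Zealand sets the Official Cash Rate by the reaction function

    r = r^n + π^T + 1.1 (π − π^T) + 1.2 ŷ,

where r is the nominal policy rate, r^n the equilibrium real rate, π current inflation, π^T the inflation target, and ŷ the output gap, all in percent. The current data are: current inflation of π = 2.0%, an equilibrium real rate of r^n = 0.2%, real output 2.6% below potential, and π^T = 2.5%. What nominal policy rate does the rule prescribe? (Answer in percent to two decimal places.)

-0.97%

Output 2.6% below potential → ŷ = -2.6.
r = 0.2 + 2.5 + 1.1 × (2.0 − 2.5) + 1.2 × (-2.6)
   = 0.2 + 2.5 − 0.55 − 3.12 = -0.97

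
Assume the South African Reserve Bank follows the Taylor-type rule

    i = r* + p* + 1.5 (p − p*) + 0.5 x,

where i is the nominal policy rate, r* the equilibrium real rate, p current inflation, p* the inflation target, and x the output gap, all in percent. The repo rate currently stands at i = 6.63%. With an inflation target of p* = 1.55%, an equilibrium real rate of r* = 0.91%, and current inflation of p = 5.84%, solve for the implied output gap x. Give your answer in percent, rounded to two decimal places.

-4.53%

0.5 x = 6.63 − 0.91 − 1.55 − 1.5 × (5.84 − 1.55) = -2.265
x = -2.265 / 0.5 = -4.53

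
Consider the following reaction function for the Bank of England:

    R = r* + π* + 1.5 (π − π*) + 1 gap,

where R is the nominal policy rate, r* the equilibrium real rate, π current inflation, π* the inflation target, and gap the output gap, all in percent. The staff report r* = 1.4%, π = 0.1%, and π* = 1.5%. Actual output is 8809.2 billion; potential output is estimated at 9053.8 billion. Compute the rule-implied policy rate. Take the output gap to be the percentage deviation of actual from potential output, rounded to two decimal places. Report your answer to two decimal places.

Output gap = 100 × (8809.2 − 9053.8) / 9053.8 = -2.70%.
R = 1.40 + 1.50 + 1.5 × (0.10 − 1.50) + 1 × (-2.70)
   = 1.40 + 1.5 − 2.1 − 2.7 = -1.90

-1.90%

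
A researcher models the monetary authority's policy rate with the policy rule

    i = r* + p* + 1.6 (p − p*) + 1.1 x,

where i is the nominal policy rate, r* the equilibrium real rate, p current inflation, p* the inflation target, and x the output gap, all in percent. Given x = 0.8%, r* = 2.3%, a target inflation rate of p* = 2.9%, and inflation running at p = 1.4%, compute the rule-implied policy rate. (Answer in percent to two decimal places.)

3.68%

i = 2.3 + 2.9 + 1.6 × (1.4 − 2.9) + 1.1 × 0.8
   = 2.3 + 2.9 − 2.4 + 0.88 = 3.68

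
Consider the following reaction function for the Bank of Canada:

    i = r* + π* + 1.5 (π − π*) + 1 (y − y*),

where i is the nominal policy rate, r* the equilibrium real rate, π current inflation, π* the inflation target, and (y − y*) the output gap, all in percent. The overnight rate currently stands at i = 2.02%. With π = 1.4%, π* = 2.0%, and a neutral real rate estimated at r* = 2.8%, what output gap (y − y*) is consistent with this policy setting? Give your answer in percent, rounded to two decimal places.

1 (y − y*) = 2.02 − 2.8 − 2.0 − 1.5 × (1.4 − 2.0) = -1.88
(y − y*) = -1.88 / 1 = -1.88

-1.88%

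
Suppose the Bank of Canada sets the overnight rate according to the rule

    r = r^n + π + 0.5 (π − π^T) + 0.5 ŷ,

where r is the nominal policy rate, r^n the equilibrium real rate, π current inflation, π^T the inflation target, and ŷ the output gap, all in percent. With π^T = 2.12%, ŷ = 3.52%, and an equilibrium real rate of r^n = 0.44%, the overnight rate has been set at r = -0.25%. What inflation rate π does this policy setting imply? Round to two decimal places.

-0.93%

Collecting π: r = r^n + (1 + 0.5) π − 0.5 π^T + 0.5 ŷ
1.5 π = -0.25 − 0.44 + 0.5 × 2.12 − 0.5 × 3.52 = -1.39
π = -1.39 / 1.5 = -0.93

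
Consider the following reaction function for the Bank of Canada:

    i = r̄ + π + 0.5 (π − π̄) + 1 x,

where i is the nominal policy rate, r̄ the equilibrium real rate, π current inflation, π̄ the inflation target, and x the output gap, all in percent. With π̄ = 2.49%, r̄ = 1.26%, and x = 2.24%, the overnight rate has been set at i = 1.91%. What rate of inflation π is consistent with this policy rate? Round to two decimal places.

Collecting π: i = r̄ + (1 + 0.5) π − 0.5 π̄ + 1 x
1.5 π = 1.91 − 1.26 + 0.5 × 2.49 − 1 × 2.24 = -0.345
π = -0.345 / 1.5 = -0.23

-0.23%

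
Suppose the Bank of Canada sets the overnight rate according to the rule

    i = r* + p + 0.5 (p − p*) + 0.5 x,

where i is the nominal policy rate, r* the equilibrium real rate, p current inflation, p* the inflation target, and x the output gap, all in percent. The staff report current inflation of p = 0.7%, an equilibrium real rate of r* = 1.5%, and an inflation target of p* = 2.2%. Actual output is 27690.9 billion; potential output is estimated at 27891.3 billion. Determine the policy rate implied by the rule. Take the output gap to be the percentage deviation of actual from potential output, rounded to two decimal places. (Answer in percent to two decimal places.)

1.09%

Output gap = 100 × (27690.9 − 27891.3) / 27891.3 = -0.72%.
i = 1.50 + 0.70 + 0.5 × (0.70 − 2.20) + 0.5 × (-0.72)
   = 1.50 + 0.7 − 0.75 − 0.36 = 1.09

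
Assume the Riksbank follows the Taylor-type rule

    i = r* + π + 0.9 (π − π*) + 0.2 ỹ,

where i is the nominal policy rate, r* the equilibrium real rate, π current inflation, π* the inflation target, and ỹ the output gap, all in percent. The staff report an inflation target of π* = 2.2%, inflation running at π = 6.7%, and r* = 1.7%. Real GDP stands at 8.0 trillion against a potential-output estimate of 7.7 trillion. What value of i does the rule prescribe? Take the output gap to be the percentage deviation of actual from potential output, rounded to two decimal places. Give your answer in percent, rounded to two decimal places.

13.23%

Output gap = 100 × (8.0 − 7.7) / 7.7 = 3.90%.
i = 1.70 + 6.70 + 0.9 × (6.70 − 2.20) + 0.2 × 3.90
   = 1.70 + 6.7 + 4.05 + 0.78 = 13.23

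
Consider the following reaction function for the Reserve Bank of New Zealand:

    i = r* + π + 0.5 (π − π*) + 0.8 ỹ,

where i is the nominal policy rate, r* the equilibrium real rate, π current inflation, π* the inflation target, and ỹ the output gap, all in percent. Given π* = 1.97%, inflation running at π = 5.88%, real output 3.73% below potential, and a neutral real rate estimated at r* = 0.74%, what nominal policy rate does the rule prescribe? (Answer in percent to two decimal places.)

Output 3.73% below potential → ỹ = -3.73.
i = 0.74 + 5.88 + 0.5 × (5.88 − 1.97) + 0.8 × (-3.73)
   = 0.74 + 5.88 + 1.955 − 2.984 = 5.59

5.59%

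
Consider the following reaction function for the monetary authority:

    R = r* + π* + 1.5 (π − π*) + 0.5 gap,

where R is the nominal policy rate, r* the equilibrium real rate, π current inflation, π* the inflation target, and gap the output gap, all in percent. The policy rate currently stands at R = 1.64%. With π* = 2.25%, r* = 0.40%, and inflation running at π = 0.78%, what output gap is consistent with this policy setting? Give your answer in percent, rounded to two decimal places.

2.39%

0.5 gap = 1.64 − 0.40 − 2.25 − 1.5 × (0.78 − 2.25) = 1.195
gap = 1.195 / 0.5 = 2.39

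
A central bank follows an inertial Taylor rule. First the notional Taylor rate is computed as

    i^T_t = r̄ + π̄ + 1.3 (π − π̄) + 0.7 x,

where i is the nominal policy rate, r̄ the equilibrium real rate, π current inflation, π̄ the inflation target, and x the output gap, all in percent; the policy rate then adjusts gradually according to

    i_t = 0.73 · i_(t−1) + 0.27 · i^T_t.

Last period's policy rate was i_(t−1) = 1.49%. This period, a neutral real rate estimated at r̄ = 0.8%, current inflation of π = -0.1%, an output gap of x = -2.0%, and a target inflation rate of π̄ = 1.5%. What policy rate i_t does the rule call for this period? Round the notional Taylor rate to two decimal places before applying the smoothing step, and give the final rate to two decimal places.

i^T_t = 0.8 + 1.5 + 1.3 × (-0.1 − 1.5) + 0.7 × (-2.0)
   = 0.8 + 1.5 − 2.08 − 1.4 = -1.18
i_t = 0.73 × 1.49 + 0.27 × (-1.18) = 1.0877 − 0.3186 = 0.77

0.77%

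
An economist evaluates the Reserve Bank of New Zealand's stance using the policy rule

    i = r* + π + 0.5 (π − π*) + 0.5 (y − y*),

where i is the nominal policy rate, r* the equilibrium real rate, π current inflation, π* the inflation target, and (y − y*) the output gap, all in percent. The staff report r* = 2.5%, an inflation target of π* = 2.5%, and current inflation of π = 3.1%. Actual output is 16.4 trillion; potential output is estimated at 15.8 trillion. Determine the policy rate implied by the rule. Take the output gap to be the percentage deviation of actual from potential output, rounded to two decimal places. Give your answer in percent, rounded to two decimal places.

Output gap = 100 × (16.4 − 15.8) / 15.8 = 3.80%.
i = 2.50 + 3.10 + 0.5 × (3.10 − 2.50) + 0.5 × 3.80
   = 2.50 + 3.1 + 0.3 + 1.9 = 7.80

7.80%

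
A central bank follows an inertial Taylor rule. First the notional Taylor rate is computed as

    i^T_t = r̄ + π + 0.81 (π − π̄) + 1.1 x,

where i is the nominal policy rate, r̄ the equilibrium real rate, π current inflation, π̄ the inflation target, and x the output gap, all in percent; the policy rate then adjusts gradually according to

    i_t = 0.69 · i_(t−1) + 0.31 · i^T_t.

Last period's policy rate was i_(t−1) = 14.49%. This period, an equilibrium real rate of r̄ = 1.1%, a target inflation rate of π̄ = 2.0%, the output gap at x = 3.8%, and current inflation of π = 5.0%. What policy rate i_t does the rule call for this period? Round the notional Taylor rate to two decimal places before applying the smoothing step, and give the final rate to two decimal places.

i^T_t = 1.1 + 5.0 + 0.81 × (5.0 − 2.0) + 1.1 × 3.8
   = 1.1 + 5 + 2.43 + 4.18 = 12.71
i_t = 0.69 × 14.49 + 0.31 × 12.71 = 9.9981 + 3.9401 = 13.94

13.94%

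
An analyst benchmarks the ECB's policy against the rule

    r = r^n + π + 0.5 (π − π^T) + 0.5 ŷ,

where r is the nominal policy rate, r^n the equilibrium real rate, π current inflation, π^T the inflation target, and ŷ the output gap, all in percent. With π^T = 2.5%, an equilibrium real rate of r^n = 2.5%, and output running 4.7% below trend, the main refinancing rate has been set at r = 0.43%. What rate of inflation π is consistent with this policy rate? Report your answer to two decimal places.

Output 4.7% below potential → ŷ = -4.7.
Collecting π: r = r^n + (1 + 0.5) π − 0.5 π^T + 0.5 ŷ
1.5 π = 0.43 − 2.5 + 0.5 × 2.5 − 0.5 × (-4.7) = 1.53
π = 1.53 / 1.5 = 1.02

1.02%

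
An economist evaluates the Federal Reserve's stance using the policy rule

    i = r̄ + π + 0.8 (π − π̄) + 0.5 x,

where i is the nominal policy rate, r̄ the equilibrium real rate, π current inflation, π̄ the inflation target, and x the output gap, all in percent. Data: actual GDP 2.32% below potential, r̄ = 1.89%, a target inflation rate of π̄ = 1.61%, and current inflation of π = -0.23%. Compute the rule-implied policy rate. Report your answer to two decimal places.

-0.97%

Output 2.32% below potential → x = -2.32.
i = 1.89 + (-0.23) + 0.8 × (-0.23 − 1.61) + 0.5 × (-2.32)
   = 1.89 − 0.23 − 1.472 − 1.16 = -0.97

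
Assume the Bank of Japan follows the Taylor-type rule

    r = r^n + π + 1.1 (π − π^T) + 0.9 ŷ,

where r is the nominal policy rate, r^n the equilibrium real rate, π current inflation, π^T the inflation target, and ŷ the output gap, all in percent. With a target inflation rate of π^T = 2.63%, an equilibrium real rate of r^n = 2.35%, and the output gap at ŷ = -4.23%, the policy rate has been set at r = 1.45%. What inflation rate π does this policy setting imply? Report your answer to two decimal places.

Collecting π: r = r^n + (1 + 1.1) π − 1.1 π^T + 0.9 ŷ
2.1 π = 1.45 − 2.35 + 1.1 × 2.63 − 0.9 × (-4.23) = 5.8
π = 5.8 / 2.1 = 2.76

2.76%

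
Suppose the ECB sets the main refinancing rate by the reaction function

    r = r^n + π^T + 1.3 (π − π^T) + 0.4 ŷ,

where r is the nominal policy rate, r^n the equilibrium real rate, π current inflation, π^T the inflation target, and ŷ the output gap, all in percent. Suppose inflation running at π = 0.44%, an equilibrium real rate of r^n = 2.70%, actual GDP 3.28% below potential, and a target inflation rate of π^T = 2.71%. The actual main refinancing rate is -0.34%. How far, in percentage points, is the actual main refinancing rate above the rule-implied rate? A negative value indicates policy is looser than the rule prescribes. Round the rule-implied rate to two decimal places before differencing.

-1.49 pp

Output 3.28% below potential → ŷ = -3.28.
r = 2.70 + 2.71 + 1.3 × (0.44 − 2.71) + 0.4 × (-3.28)
   = 2.70 + 2.71 − 2.951 − 1.312 = 1.15
Deviation = -0.34 − 1.15 = -1.49 pp.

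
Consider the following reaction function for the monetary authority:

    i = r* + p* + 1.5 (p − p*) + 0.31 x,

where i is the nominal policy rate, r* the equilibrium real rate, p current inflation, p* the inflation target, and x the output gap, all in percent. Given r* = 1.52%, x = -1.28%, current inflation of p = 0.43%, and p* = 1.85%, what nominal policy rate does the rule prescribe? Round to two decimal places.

0.84%

i = 1.52 + 1.85 + 1.5 × (0.43 − 1.85) + 0.31 × (-1.28)
   = 1.52 + 1.85 − 2.13 − 0.3968 = 0.84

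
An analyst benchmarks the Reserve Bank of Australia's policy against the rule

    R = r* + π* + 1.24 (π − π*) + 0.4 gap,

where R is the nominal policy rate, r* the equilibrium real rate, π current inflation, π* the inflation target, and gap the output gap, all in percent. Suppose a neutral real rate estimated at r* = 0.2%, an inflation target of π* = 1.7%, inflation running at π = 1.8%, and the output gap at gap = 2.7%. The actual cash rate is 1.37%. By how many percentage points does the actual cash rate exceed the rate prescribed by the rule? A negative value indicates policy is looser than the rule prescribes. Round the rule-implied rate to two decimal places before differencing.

R = 0.2 + 1.7 + 1.24 × (1.8 − 1.7) + 0.4 × 2.7
   = 0.2 + 1.7 + 0.124 + 1.08 = 3.10
Deviation = 1.37 − 3.10 = -1.73 pp.

-1.73 pp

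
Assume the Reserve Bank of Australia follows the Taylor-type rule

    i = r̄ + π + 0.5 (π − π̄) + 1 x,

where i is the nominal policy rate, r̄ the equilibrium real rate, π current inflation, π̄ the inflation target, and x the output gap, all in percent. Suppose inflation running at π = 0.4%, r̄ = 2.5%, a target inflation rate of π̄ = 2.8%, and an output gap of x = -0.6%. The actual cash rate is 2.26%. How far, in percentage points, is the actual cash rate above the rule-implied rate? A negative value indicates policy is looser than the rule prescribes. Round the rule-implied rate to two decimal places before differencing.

1.16 pp

i = 2.5 + 0.4 + 0.5 × (0.4 − 2.8) + 1 × (-0.6)
   = 2.5 + 0.4 − 1.2 − 0.6 = 1.10
Deviation = 2.26 − 1.10 = 1.16 pp.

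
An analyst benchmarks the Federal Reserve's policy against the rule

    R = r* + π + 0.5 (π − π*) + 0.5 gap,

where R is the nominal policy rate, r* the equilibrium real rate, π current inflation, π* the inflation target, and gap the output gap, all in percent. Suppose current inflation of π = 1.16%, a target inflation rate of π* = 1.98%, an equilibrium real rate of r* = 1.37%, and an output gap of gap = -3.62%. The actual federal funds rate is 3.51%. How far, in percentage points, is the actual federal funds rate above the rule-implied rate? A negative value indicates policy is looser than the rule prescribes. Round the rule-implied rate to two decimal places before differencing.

R = 1.37 + 1.16 + 0.5 × (1.16 − 1.98) + 0.5 × (-3.62)
   = 1.37 + 1.16 − 0.41 − 1.81 = 0.31
Deviation = 3.51 − 0.31 = 3.20 pp.

3.20 pp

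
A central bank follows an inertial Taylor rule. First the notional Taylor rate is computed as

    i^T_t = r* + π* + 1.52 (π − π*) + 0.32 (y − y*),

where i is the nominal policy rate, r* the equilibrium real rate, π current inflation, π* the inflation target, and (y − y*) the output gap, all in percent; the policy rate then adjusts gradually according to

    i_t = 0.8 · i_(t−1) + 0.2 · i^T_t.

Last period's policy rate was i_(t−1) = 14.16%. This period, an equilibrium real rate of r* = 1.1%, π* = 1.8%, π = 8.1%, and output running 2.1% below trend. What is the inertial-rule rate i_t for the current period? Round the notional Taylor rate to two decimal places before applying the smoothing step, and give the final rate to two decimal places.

Output 2.1% below potential → (y − y*) = -2.1.
i^T_t = 1.1 + 1.8 + 1.52 × (8.1 − 1.8) + 0.32 × (-2.1)
   = 1.1 + 1.8 + 9.576 − 0.672 = 11.80
i_t = 0.8 × 14.16 + 0.2 × 11.80 = 11.328 + 2.36 = 13.69

13.69%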